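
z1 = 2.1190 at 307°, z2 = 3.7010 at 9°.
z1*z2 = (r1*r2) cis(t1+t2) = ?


r = 2.1190 * 3.7010 = 7.8424
theta = 307° + 9° = 316° = 316° (mod 360)

7.8424 cis(316°)


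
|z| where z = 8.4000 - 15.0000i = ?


|z| = sqrt(8.4^2 + (-15)^2) = sqrt(70.56 + 225) = sqrt(295.56) = 17.1919

|z| = 17.1919


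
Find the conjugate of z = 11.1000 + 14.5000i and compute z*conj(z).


z_bar = 11.1000 - 14.5000i
z*z_bar = 11.1^2 + 14.5^2 = 123.21 + 210.25 = 333.46

z_bar = 11.1000 - 14.5000i, z*z_bar = 333.46


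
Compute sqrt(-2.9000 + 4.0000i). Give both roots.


|z| = sqrt(8.41+16) = 4.9406
sqrt((|z|+a)/2) = sqrt((4.9406+(-2.9))/2) = sqrt(1.0203) = 1.0101
sqrt((|z|-a)/2) = sqrt((4.9406-(-2.9))/2) = sqrt(3.9203) = 1.9800

±(1.0101 + 1.9800i) i.e. 1.0101 + 1.9800i and -1.0101 - 1.9800i


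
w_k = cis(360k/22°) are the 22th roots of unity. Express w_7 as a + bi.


Angle = 360*7/22 = 114.5455°
a = cos(114.5455°) = -0.4154
b = sin(114.5455°) = 0.9096

-0.4154 + 0.9096i


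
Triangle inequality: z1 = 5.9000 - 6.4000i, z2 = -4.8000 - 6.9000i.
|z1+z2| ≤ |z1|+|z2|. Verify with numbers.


|z1| = sqrt(5.9^2 + (-6.4)^2) = sqrt(75.77) = 8.7046
|z2| = sqrt((-4.8)^2 + (-6.9)^2) = sqrt(70.65) = 8.4054
z1+z2 = 1.1000 - 13.3000i
|z1+z2| = sqrt(178.1) = 13.3454
|z1|+|z2| = 8.7046 + 8.4054 = 17.1100

|z1+z2| = 13.3454 ≤ |z1|+|z2| = 17.1100 (verified)


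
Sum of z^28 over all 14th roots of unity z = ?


The roots are w_k = w^k with w = e^(2*pi*i/14), and (w^k)^28 = (w^28)^k.
So S = 1 + u + u^2 + ... + u^(13) with u = w^28.
28 = 2*14 + 0, so 28 is a multiple of 14 and u = (w^14)^2 = 1.
Every one of the 14 terms equals 1: S = 14

S = 14


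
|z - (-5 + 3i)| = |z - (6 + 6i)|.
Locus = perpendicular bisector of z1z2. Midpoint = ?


Equal distances means the locus is the perpendicular bisector of z1 and z2.
Midpoint = ((-5+6)/2, (3+6)/2) = (0.5000, 4.5000)

Perpendicular bisector through (0.5000, 4.5000)


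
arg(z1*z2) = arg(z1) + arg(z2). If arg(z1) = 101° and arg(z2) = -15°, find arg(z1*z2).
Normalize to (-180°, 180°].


arg(z1*z2) = 101° - 15° = 86°
Normalized to (-180°, 180°]: 86°

86°


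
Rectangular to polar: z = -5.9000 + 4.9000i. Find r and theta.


r = sqrt(34.81+24.01) = sqrt(58.82) = 7.6694
theta = atan2(4.9, -5.9) = 140.2901 degrees

r = 7.6694, theta = 140.2901 degrees


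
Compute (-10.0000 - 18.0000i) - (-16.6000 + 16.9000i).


Real: -10 + 16.6 = 6.6
Imag: -18 - 16.9 = -34.9

6.6000 - 34.9000i


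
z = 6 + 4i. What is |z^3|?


|z| = sqrt(36+16) = sqrt(52) = 7.2111
|z^3| = |z|^3 = (sqrt(52))^3 = 52*sqrt(52)

|z^3| = 52*sqrt(52) ≈ 374.9773


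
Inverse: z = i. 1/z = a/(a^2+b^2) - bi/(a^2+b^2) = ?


|z|^2 = 0+1 = 1
1/z = (0 - 1i)/1

1/z = 0 - 1.0000i


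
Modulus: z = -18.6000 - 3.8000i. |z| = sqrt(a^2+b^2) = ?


|z| = sqrt((-18.6)^2 + (-3.8)^2) = sqrt(345.96 + 14.44) = sqrt(360.4) = 18.9842

|z| = 18.9842


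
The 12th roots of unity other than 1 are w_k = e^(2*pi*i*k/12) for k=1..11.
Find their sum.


With w = e^(2*pi*i/12), all 12 of the 12th roots of unity w^0 = 1, w, ..., w^(11) sum to 0: 1 + w + ... + w^(11) = (1 - w^12)/(1 - w) = 0 since w^12 = 1, w ≠ 1.
Removing the root 1: w + w^2 + ... + w^(11) = 0 - 1 = -1

Sum = -1


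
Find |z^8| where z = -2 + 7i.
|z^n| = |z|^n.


|z| = sqrt(4+49) = sqrt(53) = 7.2801
|z^8| = |z|^8 = (sqrt(53))^8 = 53^4 = 7890481

|z^8| = 7890481


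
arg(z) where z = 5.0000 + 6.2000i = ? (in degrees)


Re = 5, Im = 6.2
arg = atan2(6.2, 5) = 51.1155 degrees

arg(z) = 51.1155 degrees


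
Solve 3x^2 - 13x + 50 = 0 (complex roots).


disc = (-13)^2 - 4*3*50 = 169 - 600 = -431
sqrt(|disc|) = sqrt(431) = 20.7605
Real part = 13/(2*3) = 2.1667
Imag part = 20.7605/(2*3) = 3.4601

2.1667 ± 3.4601i


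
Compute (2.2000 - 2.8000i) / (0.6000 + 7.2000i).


Conjugate of z2 = 0.6000 - 7.2000i
Numerator: (2.2000 - 2.8000i)(0.6000 - 7.2000i) = -18.8400 - 17.5200i
Denominator: 0.6^2 + 7.2^2 = 52.2
Result = (-18.8400 - 17.5200i)/52.2

-0.3609 - 0.3356i


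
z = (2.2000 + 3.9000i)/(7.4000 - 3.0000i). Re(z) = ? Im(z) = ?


Multiply by conjugate: (2.2000 + 3.9000i)(7.4000 + 3.0000i) / (7.4^2 + (-3)^2)
Numerator real = 2.2*7.4 + 3.9*(-3) = 4.58
Numerator imag = 3.9*7.4 - 2.2*(-3) = 35.46
Denominator = 63.76
Re(z) = 4.58/63.76 = 0.0718
Im(z) = 35.46/63.76 = 0.5561

Re(z) = 0.0718, Im(z) = 0.5561


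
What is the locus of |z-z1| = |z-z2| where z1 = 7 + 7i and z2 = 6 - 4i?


Equal distances means the locus is the perpendicular bisector of z1 and z2.
Midpoint = ((7+6)/2, (7+(-4))/2) = (6.5000, 1.5000)

Perpendicular bisector through (6.5000, 1.5000)


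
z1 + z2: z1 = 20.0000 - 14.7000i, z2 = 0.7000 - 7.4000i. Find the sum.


Real: 20 + 0.7 = 20.7
Imag: -14.7 - 7.4 = -22.1

20.7000 - 22.1000i


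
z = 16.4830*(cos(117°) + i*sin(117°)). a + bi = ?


a = 16.4830*cos(117°) = 16.4830*(-0.45399) = -7.4831
b = 16.4830*sin(117°) = 16.4830*0.89101 = 14.6865

-7.4831 + 14.6865i


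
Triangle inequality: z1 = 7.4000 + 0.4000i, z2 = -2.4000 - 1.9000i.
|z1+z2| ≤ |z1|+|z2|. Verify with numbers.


|z1| = sqrt(7.4^2 + 0.4^2) = sqrt(54.92) = 7.4108
|z2| = sqrt((-2.4)^2 + (-1.9)^2) = sqrt(9.37) = 3.0610
z1+z2 = 5.0000 - 1.5000i
|z1+z2| = sqrt(27.25) = 5.2202
|z1|+|z2| = 7.4108 + 3.0610 = 10.4718

|z1+z2| = 5.2202 ≤ |z1|+|z2| = 10.4718 (verified)


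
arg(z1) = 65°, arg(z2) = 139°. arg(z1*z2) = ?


arg(z1*z2) = 65° + 139° = 204°
Normalized to (-180°, 180°]: -156°

-156°


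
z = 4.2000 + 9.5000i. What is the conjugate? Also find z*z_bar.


z_bar = 4.2000 - 9.5000i
z*z_bar = 4.2^2 + 9.5^2 = 17.64 + 90.25 = 107.89

z_bar = 4.2000 - 9.5000i, z*z_bar = 107.89


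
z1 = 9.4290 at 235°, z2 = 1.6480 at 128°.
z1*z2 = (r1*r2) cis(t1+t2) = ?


r = 9.4290 * 1.6480 = 15.5390
theta = 235° + 128° = 363° = 3° (mod 360)

15.5390 cis(3°)


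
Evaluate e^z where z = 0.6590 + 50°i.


e^0.6590 = 1.9329
cos(50°) = 0.64279
sin(50°) = 0.76604
Real = 1.9329*0.64279 = 1.2424
Imag = 1.9329*0.76604 = 1.4807

1.2424 + 1.4807i


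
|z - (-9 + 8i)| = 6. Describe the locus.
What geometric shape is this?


|z - z0| = r is a circle with center z0 and radius r.
Center = (-9, 8), radius = 6

Circle with center (-9, 8) and radius 6


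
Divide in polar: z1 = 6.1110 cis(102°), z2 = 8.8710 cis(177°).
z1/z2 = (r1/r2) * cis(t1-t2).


r = 6.1110 / 8.8710 = 0.6889
theta = 102° - 177° = -75° = 285° (mod 360)

0.6889 cis(285°)


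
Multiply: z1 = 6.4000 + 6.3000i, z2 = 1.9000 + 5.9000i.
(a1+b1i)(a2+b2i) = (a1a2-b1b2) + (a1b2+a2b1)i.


Real = 6.4*1.9 - 6.3*5.9 = 12.16 - 37.17 = -25.01
Imag = 6.4*5.9 + 1.9*6.3 = 37.76 + 11.97 = 49.73

-25.0100 + 49.7300i


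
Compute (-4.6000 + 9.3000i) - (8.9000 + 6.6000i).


Real: -4.6 - 8.9 = -13.5
Imag: 9.3 - 6.6 = 2.7

-13.5000 + 2.7000i


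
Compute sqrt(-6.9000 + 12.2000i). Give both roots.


|z| = sqrt(47.61+148.84) = 14.0161
sqrt((|z|+a)/2) = sqrt((14.0161+(-6.9))/2) = sqrt(3.5580) = 1.8863
sqrt((|z|-a)/2) = sqrt((14.0161-(-6.9))/2) = sqrt(10.4580) = 3.2339

±(1.8863 + 3.2339i) i.e. 1.8863 + 3.2339i and -1.8863 - 3.2339i


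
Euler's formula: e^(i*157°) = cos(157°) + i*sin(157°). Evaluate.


cos(157°) = -0.9205
sin(157°) = 0.3907

e^(i*157°) = -0.9205 + 0.3907i


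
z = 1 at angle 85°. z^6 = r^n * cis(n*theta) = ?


r^6 = 1^6 = 1
n*theta = 6*85° = 510° = 150° (mod 360)
a = 1*cos(150°) = -0.8660
b = 1*sin(150°) = 0.5000

1 cis(150°) = -0.8660 + 0.5000i


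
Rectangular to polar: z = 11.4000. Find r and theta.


r = sqrt(129.96+0) = sqrt(129.96) = 11.4000
theta = atan2(0, 11.4) = 0 degrees

r = 11.4000, theta = 0 degrees


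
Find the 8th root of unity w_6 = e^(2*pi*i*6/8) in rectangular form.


Angle = 360*6/8 = 270°
a = cos(270°) = 0
b = sin(270°) = -1.0000

0 - 1.0000i


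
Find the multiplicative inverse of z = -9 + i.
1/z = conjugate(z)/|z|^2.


|z|^2 = 81+1 = 82
1/z = (-9 - 1i)/82

1/z = -0.1098 - 0.0122i


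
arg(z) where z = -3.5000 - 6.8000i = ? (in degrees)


Re = -3.5, Im = -6.8
arg = atan2(-6.8, -3.5) = -117.2351 degrees

arg(z) = -117.2351 degrees


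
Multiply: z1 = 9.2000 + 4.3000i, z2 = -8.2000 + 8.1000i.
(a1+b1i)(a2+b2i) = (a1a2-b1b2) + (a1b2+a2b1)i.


Real = 9.2*(-8.2) - 4.3*8.1 = -75.44 - 34.83 = -110.27
Imag = 9.2*8.1 - (8.2)*4.3 = 74.52 - (35.26) = 39.26

-110.2700 + 39.2600i


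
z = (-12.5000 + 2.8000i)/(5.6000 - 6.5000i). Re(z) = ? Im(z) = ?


Multiply by conjugate: (-12.5000 + 2.8000i)(5.6000 + 6.5000i) / (5.6^2 + (-6.5)^2)
Numerator real = -12.5*5.6 + 2.8*(-6.5) = -88.2
Numerator imag = 2.8*5.6 - (-12.5)*(-6.5) = -65.57
Denominator = 73.61
Re(z) = -88.2/73.61 = -1.1982
Im(z) = -65.57/73.61 = -0.8908

Re(z) = -1.1982, Im(z) = -0.8908


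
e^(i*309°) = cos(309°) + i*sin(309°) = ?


cos(309°) = 0.6293
sin(309°) = -0.7771

e^(i*309°) = 0.6293 - 0.7771i


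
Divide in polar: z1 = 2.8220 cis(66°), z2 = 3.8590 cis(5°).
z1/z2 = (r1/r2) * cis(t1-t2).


r = 2.8220 / 3.8590 = 0.7313
theta = 66° - 5° = 61° = 61° (mod 360)

0.7313 cis(61°)


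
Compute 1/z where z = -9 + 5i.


|z|^2 = 81+25 = 106
1/z = (-9 - 5i)/106

1/z = -0.0849 - 0.0472i


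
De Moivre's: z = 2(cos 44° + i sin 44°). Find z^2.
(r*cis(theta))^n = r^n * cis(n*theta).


r^2 = 2^2 = 4
n*theta = 2*44° = 88° = 88° (mod 360)
a = 4*cos(88°) = 0.1396
b = 4*sin(88°) = 3.9976

4 cis(88°) = 0.1396 + 3.9976i


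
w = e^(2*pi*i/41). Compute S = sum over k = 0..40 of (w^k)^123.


The roots are w_k = w^k with w = e^(2*pi*i/41), and (w^k)^123 = (w^123)^k.
So S = 1 + u + u^2 + ... + u^(40) with u = w^123.
123 = 3*41 + 0, so 123 is a multiple of 41 and u = (w^41)^3 = 1.
Every one of the 41 terms equals 1: S = 41

S = 41


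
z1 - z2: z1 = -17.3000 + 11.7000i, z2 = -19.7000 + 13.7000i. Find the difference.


Real: -17.3 + 19.7 = 2.4
Imag: 11.7 - 13.7 = -2

2.4000 - 2.0000i


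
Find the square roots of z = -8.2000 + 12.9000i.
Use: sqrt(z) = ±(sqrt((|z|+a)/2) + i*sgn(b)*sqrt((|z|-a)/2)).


|z| = sqrt(67.24+166.41) = 15.2856
sqrt((|z|+a)/2) = sqrt((15.2856+(-8.2))/2) = sqrt(3.5428) = 1.8822
sqrt((|z|-a)/2) = sqrt((15.2856-(-8.2))/2) = sqrt(11.7428) = 3.4268

±(1.8822 + 3.4268i) i.e. 1.8822 + 3.4268i and -1.8822 - 3.4268i


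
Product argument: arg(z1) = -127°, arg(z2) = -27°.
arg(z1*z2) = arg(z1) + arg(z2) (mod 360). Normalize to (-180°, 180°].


arg(z1*z2) = -127° - 27° = -154°
Normalized to (-180°, 180°]: -154°

-154°


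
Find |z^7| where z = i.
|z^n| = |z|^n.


|z| = sqrt(0+1) = sqrt(1) = 1
|z^7| = |z|^7 = 1^7 = 1

|z^7| = 1


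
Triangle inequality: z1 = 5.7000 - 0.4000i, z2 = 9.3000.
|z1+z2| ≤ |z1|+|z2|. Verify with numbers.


|z1| = sqrt(5.7^2 + (-0.4)^2) = sqrt(32.65) = 5.7140
|z2| = sqrt(9.3^2 + 0^2) = sqrt(86.49) = 9.3000
z1+z2 = 15.0000 - 0.4000i
|z1+z2| = sqrt(225.16) = 15.0053
|z1|+|z2| = 5.7140 + 9.3000 = 15.0140

|z1+z2| = 15.0053 ≤ |z1|+|z2| = 15.0140 (verified)


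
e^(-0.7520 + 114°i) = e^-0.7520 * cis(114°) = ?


e^-0.7520 = 0.47142
cos(114°) = -0.4067
sin(114°) = 0.91355
Real = 0.47142*(-0.4067) = -0.1917
Imag = 0.47142*0.91355 = 0.4307

-0.1917 + 0.4307i


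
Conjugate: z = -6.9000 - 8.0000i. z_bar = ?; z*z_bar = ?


z_bar = -6.9000 + 8.0000i
z*z_bar = (-6.9)^2 + (-8)^2 = 47.61 + 64 = 111.61

z_bar = -6.9000 + 8.0000i, z*z_bar = 111.61


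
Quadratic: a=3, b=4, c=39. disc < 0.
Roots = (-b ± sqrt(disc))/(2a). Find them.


disc = 4^2 - 4*3*39 = 16 - 468 = -452
sqrt(|disc|) = sqrt(452) = 21.2603
Real part = -4/(2*3) = -0.6667
Imag part = 21.2603/(2*3) = 3.5434

-0.6667 ± 3.5434i


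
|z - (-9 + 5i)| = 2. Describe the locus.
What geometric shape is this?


|z - z0| = r is a circle with center z0 and radius r.
Center = (-9, 5), radius = 2

Circle with center (-9, 5) and radius 2


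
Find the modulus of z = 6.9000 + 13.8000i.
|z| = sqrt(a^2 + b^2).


|z| = sqrt(6.9^2 + 13.8^2) = sqrt(47.61 + 190.44) = sqrt(238.05) = 15.4289

|z| = 15.4289


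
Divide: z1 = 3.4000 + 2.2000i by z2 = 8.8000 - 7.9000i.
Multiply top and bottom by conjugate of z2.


Conjugate of z2 = 8.8000 + 7.9000i
Numerator: (3.4000 + 2.2000i)(8.8000 + 7.9000i) = 12.5400 + 46.2200i
Denominator: 8.8^2 + (-7.9)^2 = 139.85
Result = (12.5400 + 46.2200i)/139.85

0.0897 + 0.3305i


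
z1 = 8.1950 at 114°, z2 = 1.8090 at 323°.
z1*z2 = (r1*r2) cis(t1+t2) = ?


r = 8.1950 * 1.8090 = 14.8248
theta = 114° + 323° = 437° = 77° (mod 360)

14.8248 cis(77°)


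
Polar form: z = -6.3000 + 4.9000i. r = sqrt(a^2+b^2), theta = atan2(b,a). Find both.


r = sqrt(39.69+24.01) = sqrt(63.7) = 7.9812
theta = atan2(4.9, -6.3) = 142.1250 degrees

r = 7.9812, theta = 142.1250 degrees


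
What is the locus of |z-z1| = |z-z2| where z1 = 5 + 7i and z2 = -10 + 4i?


Equal distances means the locus is the perpendicular bisector of z1 and z2.
Midpoint = ((5+(-10))/2, (7+4)/2) = (-2.5000, 5.5000)

Perpendicular bisector through (-2.5000, 5.5000)


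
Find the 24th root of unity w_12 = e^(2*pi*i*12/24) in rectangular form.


Angle = 360*12/24 = 180°
a = cos(180°) = -1.0000
b = sin(180°) = 0

-1.0000 + 0i


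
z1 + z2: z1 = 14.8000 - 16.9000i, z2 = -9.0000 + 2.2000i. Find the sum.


Real: 14.8 - 9 = 5.8
Imag: -16.9 + 2.2 = -14.7

5.8000 - 14.7000i


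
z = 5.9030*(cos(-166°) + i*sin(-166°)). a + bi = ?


a = 5.9030*cos(-166°) = 5.9030*(-0.9703) = -5.7277
b = 5.9030*sin(-166°) = 5.9030*(-0.24192) = -1.4281

-5.7277 - 1.4281i


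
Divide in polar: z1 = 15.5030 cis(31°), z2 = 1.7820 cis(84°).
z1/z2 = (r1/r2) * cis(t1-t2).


r = 15.5030 / 1.7820 = 8.6998
theta = 31° - 84° = -53° = 307° (mod 360)

8.6998 cis(307°)


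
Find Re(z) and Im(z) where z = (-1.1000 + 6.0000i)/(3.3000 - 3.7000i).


Multiply by conjugate: (-1.1000 + 6.0000i)(3.3000 + 3.7000i) / (3.3^2 + (-3.7)^2)
Numerator real = -1.1*3.3 + 6*(-3.7) = -25.83
Numerator imag = 6*3.3 - (-1.1)*(-3.7) = 15.73
Denominator = 24.58
Re(z) = -25.83/24.58 = -1.0509
Im(z) = 15.73/24.58 = 0.6400

Re(z) = -1.0509, Im(z) = 0.6400


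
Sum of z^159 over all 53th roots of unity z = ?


The roots are w_k = w^k with w = e^(2*pi*i/53), and (w^k)^159 = (w^159)^k.
So S = 1 + u + u^2 + ... + u^(52) with u = w^159.
159 = 3*53 + 0, so 159 is a multiple of 53 and u = (w^53)^3 = 1.
Every one of the 53 terms equals 1: S = 53

S = 53


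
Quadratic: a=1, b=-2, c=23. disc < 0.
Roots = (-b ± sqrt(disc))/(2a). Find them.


disc = (-2)^2 - 4*1*23 = 4 - 92 = -88
sqrt(|disc|) = sqrt(88) = 9.3808
Real part = 2/(2*1) = 1.0000
Imag part = 9.3808/(2*1) = 4.6904

1.0000 ± 4.6904i


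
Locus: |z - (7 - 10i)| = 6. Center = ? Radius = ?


|z - z0| = r is a circle with center z0 and radius r.
Center = (7, -10), radius = 6

Circle with center (7, -10) and radius 6


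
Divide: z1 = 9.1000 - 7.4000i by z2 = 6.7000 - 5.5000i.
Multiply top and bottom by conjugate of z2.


Conjugate of z2 = 6.7000 + 5.5000i
Numerator: (9.1000 - 7.4000i)(6.7000 + 5.5000i) = 101.6700 + 0.4700i
Denominator: 6.7^2 + (-5.5)^2 = 75.14
Result = (101.6700 + 0.4700i)/75.14

1.3531 + 0.0063i


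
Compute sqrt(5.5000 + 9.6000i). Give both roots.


|z| = sqrt(30.25+92.16) = 11.0639
sqrt((|z|+a)/2) = sqrt((11.0639+5.5)/2) = sqrt(8.2820) = 2.8778
sqrt((|z|-a)/2) = sqrt((11.0639-5.5)/2) = sqrt(2.7820) = 1.6679

±(2.8778 + 1.6679i) i.e. 2.8778 + 1.6679i and -2.8778 - 1.6679i


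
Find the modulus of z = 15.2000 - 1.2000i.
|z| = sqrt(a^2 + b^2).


|z| = sqrt(15.2^2 + (-1.2)^2) = sqrt(231.04 + 1.44) = sqrt(232.48) = 15.2473

|z| = 15.2473


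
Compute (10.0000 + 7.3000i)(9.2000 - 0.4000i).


Real = 10*9.2 - 7.3*(-0.4) = 92 - (-2.92) = 94.92
Imag = 10*(-0.4) + 9.2*7.3 = -4 + 67.16 = 63.16

94.9200 + 63.1600i


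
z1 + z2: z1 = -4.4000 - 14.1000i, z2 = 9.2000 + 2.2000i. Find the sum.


Real: -4.4 + 9.2 = 4.8
Imag: -14.1 + 2.2 = -11.9

4.8000 - 11.9000i


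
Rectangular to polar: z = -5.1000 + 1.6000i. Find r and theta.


r = sqrt(26.01+2.56) = sqrt(28.57) = 5.3451
theta = atan2(1.6, -5.1) = 162.5820 degrees

r = 5.3451, theta = 162.5820 degrees


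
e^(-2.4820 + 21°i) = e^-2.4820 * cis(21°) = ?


e^-2.4820 = 0.0836
cos(21°) = 0.9336
sin(21°) = 0.3584
Real = 0.0836*0.9336 = 0.0780
Imag = 0.0836*0.3584 = 0.0300

0.0780 + 0.0300i


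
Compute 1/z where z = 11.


|z|^2 = 121+0 = 121
1/z = (11 - 0i)/121

1/z = 0.0909 + 0i


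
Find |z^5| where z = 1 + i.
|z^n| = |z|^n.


|z| = sqrt(1+1) = sqrt(2) = 1.4142
|z^5| = |z|^5 = (sqrt(2))^5 = 2^2 * sqrt(2) = 4*sqrt(2)

|z^5| = 4*sqrt(2) ≈ 5.6569


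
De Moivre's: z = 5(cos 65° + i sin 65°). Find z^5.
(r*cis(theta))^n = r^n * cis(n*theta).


r^5 = 5^5 = 3125
n*theta = 5*65° = 325° = 325° (mod 360)
a = 3125*cos(325°) = 2559.8501
b = 3125*sin(325°) = -1792.4264

3125 cis(325°) = 2559.8501 - 1792.4264i


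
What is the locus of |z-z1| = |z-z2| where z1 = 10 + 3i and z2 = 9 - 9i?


Equal distances means the locus is the perpendicular bisector of z1 and z2.
Midpoint = ((10+9)/2, (3+(-9))/2) = (9.5000, -3.0000)

Perpendicular bisector through (9.5000, -3.0000)


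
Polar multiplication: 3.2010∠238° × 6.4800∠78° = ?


r = 3.2010 * 6.4800 = 20.7425
theta = 238° + 78° = 316° = 316° (mod 360)

20.7425 cis(316°)


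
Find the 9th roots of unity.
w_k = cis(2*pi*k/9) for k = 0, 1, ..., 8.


The 9th roots of unity are cis(360k/9°) for k=0..8
Angle step = 360/9 = 40°
Primitive root: cis(40°)
Primitive root = 0.7660 + 0.6428i

9 roots at angles: 0°, 40°, 80°, 120°, 160°, 200°, 240°, 280°, 320°


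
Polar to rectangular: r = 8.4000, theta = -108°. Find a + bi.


a = 8.4000*cos(-108°) = 8.4000*(-0.309017) = -2.5957
b = 8.4000*sin(-108°) = 8.4000*(-0.95106) = -7.9889

-2.5957 - 7.9889i


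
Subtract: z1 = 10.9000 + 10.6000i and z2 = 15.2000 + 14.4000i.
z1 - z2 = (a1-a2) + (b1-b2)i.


Real: 10.9 - 15.2 = -4.3
Imag: 10.6 - 14.4 = -3.8

-4.3000 - 3.8000i


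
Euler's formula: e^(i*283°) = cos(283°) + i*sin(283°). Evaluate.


cos(283°) = 0.2250
sin(283°) = -0.9744

e^(i*283°) = 0.2250 - 0.9744i


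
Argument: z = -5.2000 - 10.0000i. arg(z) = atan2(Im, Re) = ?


Re = -5.2, Im = -10
arg = atan2(-10, -5.2) = -117.4744 degrees

arg(z) = -117.4744 degrees


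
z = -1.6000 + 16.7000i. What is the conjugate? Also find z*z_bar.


z_bar = -1.6000 - 16.7000i
z*z_bar = (-1.6)^2 + 16.7^2 = 2.56 + 278.89 = 281.45

z_bar = -1.6000 - 16.7000i, z*z_bar = 281.45


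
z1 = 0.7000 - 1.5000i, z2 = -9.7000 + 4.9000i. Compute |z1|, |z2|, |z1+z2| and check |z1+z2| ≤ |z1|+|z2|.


|z1| = sqrt(0.7^2 + (-1.5)^2) = sqrt(2.74) = 1.6553
|z2| = sqrt((-9.7)^2 + 4.9^2) = sqrt(118.1) = 10.8674
z1+z2 = -9.0000 + 3.4000i
|z1+z2| = sqrt(92.56) = 9.6208
|z1|+|z2| = 1.6553 + 10.8674 = 12.5227

|z1+z2| = 9.6208 ≤ |z1|+|z2| = 12.5227 (verified)


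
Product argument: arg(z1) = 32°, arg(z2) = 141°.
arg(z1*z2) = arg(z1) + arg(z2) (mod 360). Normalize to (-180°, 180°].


arg(z1*z2) = 32° + 141° = 173°
Normalized to (-180°, 180°]: 173°

173°


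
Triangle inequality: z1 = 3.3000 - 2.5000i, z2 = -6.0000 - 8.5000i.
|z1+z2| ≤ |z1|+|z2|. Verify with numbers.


|z1| = sqrt(3.3^2 + (-2.5)^2) = sqrt(17.14) = 4.1400
|z2| = sqrt((-6)^2 + (-8.5)^2) = sqrt(108.25) = 10.4043
z1+z2 = -2.7000 - 11.0000i
|z1+z2| = sqrt(128.29) = 11.3265
|z1|+|z2| = 4.1400 + 10.4043 = 14.5443

|z1+z2| = 11.3265 ≤ |z1|+|z2| = 14.5443 (verified)


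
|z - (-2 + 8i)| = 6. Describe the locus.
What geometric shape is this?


|z - z0| = r is a circle with center z0 and radius r.
Center = (-2, 8), radius = 6

Circle with center (-2, 8) and radius 6


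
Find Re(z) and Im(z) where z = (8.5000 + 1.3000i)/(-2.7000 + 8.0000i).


Multiply by conjugate: (8.5000 + 1.3000i)(-2.7000 - 8.0000i) / ((-2.7)^2 + 8^2)
Numerator real = 8.5*(-2.7) + 1.3*8 = -12.55
Numerator imag = 1.3*(-2.7) - 8.5*8 = -71.51
Denominator = 71.29
Re(z) = -12.55/71.29 = -0.1760
Im(z) = -71.51/71.29 = -1.0031

Re(z) = -0.1760, Im(z) = -1.0031


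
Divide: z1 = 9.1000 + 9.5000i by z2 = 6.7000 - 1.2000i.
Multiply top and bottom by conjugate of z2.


Conjugate of z2 = 6.7000 + 1.2000i
Numerator: (9.1000 + 9.5000i)(6.7000 + 1.2000i) = 49.5700 + 74.5700i
Denominator: 6.7^2 + (-1.2)^2 = 46.33
Result = (49.5700 + 74.5700i)/46.33

1.0699 + 1.6095i


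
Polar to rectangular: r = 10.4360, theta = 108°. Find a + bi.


a = 10.4360*cos(108°) = 10.4360*(-0.30902) = -3.2249
b = 10.4360*sin(108°) = 10.4360*0.951057 = 9.9252

-3.2249 + 9.9252i


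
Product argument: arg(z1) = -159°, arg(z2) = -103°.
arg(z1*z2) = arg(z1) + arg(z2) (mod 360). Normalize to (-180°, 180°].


arg(z1*z2) = -159° - 103° = -262°
Normalized to (-180°, 180°]: 98°

98°


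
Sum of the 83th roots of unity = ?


The sum of all 83th roots of unity is 0.
Geometric series: (1 - w^83)/(1 - w) = (1-1)/(1-w) = 0 since w^83 = 1, w ≠ 1.
Alternatively: coefficient of z^82 in z^83 - 1 is 0.

0


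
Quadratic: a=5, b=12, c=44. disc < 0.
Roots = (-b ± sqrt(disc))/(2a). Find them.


disc = 12^2 - 4*5*44 = 144 - 880 = -736
sqrt(|disc|) = sqrt(736) = 27.1293
Real part = -12/(2*5) = -1.2000
Imag part = 27.1293/(2*5) = 2.7129

-1.2000 ± 2.7129i


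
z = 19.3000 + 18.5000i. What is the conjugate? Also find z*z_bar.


z_bar = 19.3000 - 18.5000i
z*z_bar = 19.3^2 + 18.5^2 = 372.49 + 342.25 = 714.74

z_bar = 19.3000 - 18.5000i, z*z_bar = 714.74


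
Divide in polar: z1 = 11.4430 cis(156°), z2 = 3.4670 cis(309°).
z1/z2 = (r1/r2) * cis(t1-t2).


r = 11.4430 / 3.4670 = 3.3005
theta = 156° - 309° = -153° = 207° (mod 360)

3.3005 cis(207°)


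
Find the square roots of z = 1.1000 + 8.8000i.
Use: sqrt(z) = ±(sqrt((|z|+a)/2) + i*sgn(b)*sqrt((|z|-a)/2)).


|z| = sqrt(1.21+77.44) = 8.8685
sqrt((|z|+a)/2) = sqrt((8.8685+1.1)/2) = sqrt(4.9842) = 2.2325
sqrt((|z|-a)/2) = sqrt((8.8685-1.1)/2) = sqrt(3.8842) = 1.9708

±(2.2325 + 1.9708i) i.e. 2.2325 + 1.9708i and -2.2325 - 1.9708i


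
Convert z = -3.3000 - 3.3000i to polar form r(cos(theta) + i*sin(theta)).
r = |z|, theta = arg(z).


r = sqrt(10.89+10.89) = sqrt(21.78) = 4.6669
theta = atan2(-3.3, -3.3) = -135.0000 degrees

r = 4.6669, theta = -135.0000 degrees


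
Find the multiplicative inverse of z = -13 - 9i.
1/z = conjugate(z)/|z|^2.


|z|^2 = 169+81 = 250
1/z = (-13 + 9i)/250

1/z = -0.0520 + 0.0360i


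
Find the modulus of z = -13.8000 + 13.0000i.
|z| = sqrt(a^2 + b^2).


|z| = sqrt((-13.8)^2 + 13^2) = sqrt(190.44 + 169) = sqrt(359.44) = 18.9589

|z| = 18.9589


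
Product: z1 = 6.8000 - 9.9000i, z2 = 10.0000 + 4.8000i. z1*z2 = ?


Real = 6.8*10 - (-9.9)*4.8 = 68 - (-47.52) = 115.52
Imag = 6.8*4.8 + 10*(-9.9) = 32.64 - (99) = -66.36

115.5200 - 66.3600i


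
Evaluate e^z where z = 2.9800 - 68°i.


e^2.9800 = 19.6878
cos(-68°) = 0.37461
sin(-68°) = -0.927184
Real = 19.6878*0.37461 = 7.3752
Imag = 19.6878*(-0.927184) = -18.2542

7.3752 - 18.2542i


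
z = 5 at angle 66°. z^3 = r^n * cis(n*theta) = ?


r^3 = 5^3 = 125
n*theta = 3*66° = 198° = 198° (mod 360)
a = 125*cos(198°) = -118.8821
b = 125*sin(198°) = -38.6271

125 cis(198°) = -118.8821 - 38.6271i


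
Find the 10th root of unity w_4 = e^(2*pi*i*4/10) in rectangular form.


Angle = 360*4/10 = 144°
a = cos(144°) = -0.8090
b = sin(144°) = 0.5878

-0.8090 + 0.5878i


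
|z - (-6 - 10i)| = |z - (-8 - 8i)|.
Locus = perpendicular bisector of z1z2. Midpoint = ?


Equal distances means the locus is the perpendicular bisector of z1 and z2.
Midpoint = ((-6+(-8))/2, (-10+(-8))/2) = (-7.0000, -9.0000)

Perpendicular bisector through (-7.0000, -9.0000)


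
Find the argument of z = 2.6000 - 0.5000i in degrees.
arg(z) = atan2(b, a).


Re = 2.6, Im = -0.5
arg = atan2(-0.5, 2.6) = -10.8855 degrees

arg(z) = -10.8855 degrees


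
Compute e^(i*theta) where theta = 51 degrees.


cos(51°) = 0.6293
sin(51°) = 0.7771

e^(i*51°) = 0.6293 + 0.7771i


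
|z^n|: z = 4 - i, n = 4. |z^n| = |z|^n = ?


|z| = sqrt(16+1) = sqrt(17) = 4.1231
|z^4| = |z|^4 = (sqrt(17))^4 = 17^2 = 289

|z^4| = 289


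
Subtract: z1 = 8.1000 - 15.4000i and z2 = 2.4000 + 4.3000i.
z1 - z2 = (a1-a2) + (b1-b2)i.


Real: 8.1 - 2.4 = 5.7
Imag: -15.4 - 4.3 = -19.7

5.7000 - 19.7000i


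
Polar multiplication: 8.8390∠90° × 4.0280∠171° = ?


r = 8.8390 * 4.0280 = 35.6035
theta = 90° + 171° = 261° = 261° (mod 360)

35.6035 cis(261°)


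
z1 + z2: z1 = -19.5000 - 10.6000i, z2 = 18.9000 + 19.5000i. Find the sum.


Real: -19.5 + 18.9 = -0.6
Imag: -10.6 + 19.5 = 8.9

-0.6000 + 8.9000i


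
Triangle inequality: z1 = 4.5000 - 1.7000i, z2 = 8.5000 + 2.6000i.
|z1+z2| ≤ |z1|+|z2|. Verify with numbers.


|z1| = sqrt(4.5^2 + (-1.7)^2) = sqrt(23.14) = 4.8104
|z2| = sqrt(8.5^2 + 2.6^2) = sqrt(79.01) = 8.8888
z1+z2 = 13.0000 + 0.9000i
|z1+z2| = sqrt(169.81) = 13.0311
|z1|+|z2| = 4.8104 + 8.8888 = 13.6992

|z1+z2| = 13.0311 ≤ |z1|+|z2| = 13.6992 (verified)


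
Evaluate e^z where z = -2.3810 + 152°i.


e^-2.3810 = 0.09246
cos(152°) = -0.8829
sin(152°) = 0.4695
Real = 0.09246*(-0.8829) = -0.0816
Imag = 0.09246*0.4695 = 0.0434

-0.0816 + 0.0434i


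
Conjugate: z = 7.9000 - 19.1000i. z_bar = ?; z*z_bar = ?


z_bar = 7.9000 + 19.1000i
z*z_bar = 7.9^2 + (-19.1)^2 = 62.41 + 364.81 = 427.22

z_bar = 7.9000 + 19.1000i, z*z_bar = 427.22


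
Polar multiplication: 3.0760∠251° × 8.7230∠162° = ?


r = 3.0760 * 8.7230 = 26.8319
theta = 251° + 162° = 413° = 53° (mod 360)

26.8319 cis(53°)


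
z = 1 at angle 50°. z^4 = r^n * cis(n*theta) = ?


r^4 = 1^4 = 1
n*theta = 4*50° = 200° = 200° (mod 360)
a = 1*cos(200°) = -0.9397
b = 1*sin(200°) = -0.3420

1 cis(200°) = -0.9397 - 0.3420i


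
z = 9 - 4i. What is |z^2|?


|z| = sqrt(81+16) = sqrt(97) = 9.8489
|z^2| = |z|^2 = (sqrt(97))^2 = 97

|z^2| = 97


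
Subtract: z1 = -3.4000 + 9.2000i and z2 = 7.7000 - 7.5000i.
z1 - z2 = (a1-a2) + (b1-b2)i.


Real: -3.4 - 7.7 = -11.1
Imag: 9.2 + 7.5 = 16.7

-11.1000 + 16.7000i


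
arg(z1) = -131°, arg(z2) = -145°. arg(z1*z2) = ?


arg(z1*z2) = -131° - 145° = -276°
Normalized to (-180°, 180°]: 84°

84°


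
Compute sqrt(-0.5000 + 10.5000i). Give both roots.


|z| = sqrt(0.25+110.25) = 10.5119
sqrt((|z|+a)/2) = sqrt((10.5119+(-0.5))/2) = sqrt(5.0059) = 2.2374
sqrt((|z|-a)/2) = sqrt((10.5119-(-0.5))/2) = sqrt(5.5059) = 2.3465

±(2.2374 + 2.3465i) i.e. 2.2374 + 2.3465i and -2.2374 - 2.3465i


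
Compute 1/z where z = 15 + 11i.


|z|^2 = 225+121 = 346
1/z = (15 - 11i)/346

1/z = 0.0434 - 0.0318i


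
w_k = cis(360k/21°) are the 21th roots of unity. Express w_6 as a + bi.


Angle = 360*6/21 = 102.8571°
a = cos(102.8571°) = -0.2225
b = sin(102.8571°) = 0.9749

-0.2225 + 0.9749i


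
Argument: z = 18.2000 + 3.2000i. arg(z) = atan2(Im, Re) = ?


Re = 18.2, Im = 3.2
arg = atan2(3.2, 18.2) = 9.9721 degrees

arg(z) = 9.9721 degrees


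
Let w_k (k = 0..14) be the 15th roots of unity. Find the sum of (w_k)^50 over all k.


The roots are w_k = w^k with w = e^(2*pi*i/15), and (w^k)^50 = (w^50)^k.
So S = 1 + u + u^2 + ... + u^(14) with u = w^50.
50 = 3*15 + 5, so 50 is not a multiple of 15: u = (w^15)^3 * w^5 = w^5 ≠ 1 (w is a primitive 15th root), while u^15 = (w^15)^50 = 1.
Geometric series: S = (1 - u^15)/(1 - u) = (1 - 1)/(1 - u) = 0

S = 0


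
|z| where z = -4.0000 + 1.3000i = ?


|z| = sqrt((-4)^2 + 1.3^2) = sqrt(16 + 1.69) = sqrt(17.69) = 4.2059

|z| = 4.2059


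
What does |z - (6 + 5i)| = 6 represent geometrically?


|z - z0| = r is a circle with center z0 and radius r.
Center = (6, 5), radius = 6

Circle with center (6, 5) and radius 6


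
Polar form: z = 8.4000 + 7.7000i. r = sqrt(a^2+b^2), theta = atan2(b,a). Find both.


r = sqrt(70.56+59.29) = sqrt(129.85) = 11.3952
theta = atan2(7.7, 8.4) = 42.5104 degrees

r = 11.3952, theta = 42.5104 degrees


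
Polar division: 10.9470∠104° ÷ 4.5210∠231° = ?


r = 10.9470 / 4.5210 = 2.4214
theta = 104° - 231° = -127° = 233° (mod 360)

2.4214 cis(233°)


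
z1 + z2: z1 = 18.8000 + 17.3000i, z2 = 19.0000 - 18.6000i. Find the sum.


Real: 18.8 + 19 = 37.8
Imag: 17.3 - 18.6 = -1.3

37.8000 - 1.3000i


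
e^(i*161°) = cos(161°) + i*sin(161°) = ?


cos(161°) = -0.9455
sin(161°) = 0.3256

e^(i*161°) = -0.9455 + 0.3256i


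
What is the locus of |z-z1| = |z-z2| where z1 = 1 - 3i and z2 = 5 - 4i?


Equal distances means the locus is the perpendicular bisector of z1 and z2.
Midpoint = ((1+5)/2, (-3+(-4))/2) = (3.0000, -3.5000)

Perpendicular bisector through (3.0000, -3.5000)


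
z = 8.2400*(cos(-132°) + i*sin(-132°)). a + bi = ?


a = 8.2400*cos(-132°) = 8.2400*(-0.66913) = -5.5136
b = 8.2400*sin(-132°) = 8.2400*(-0.74314) = -6.1235

-5.5136 - 6.1235i


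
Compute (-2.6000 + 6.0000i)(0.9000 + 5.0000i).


Real = -2.6*0.9 - 6*5 = -2.34 - 30 = -32.34
Imag = -2.6*5 + 0.9*6 = -13 + 5.4 = -7.6

-32.3400 - 7.6000i


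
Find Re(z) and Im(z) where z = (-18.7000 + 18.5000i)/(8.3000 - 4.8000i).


Multiply by conjugate: (-18.7000 + 18.5000i)(8.3000 + 4.8000i) / (8.3^2 + (-4.8)^2)
Numerator real = -18.7*8.3 + 18.5*(-4.8) = -244.01
Numerator imag = 18.5*8.3 - (-18.7)*(-4.8) = 63.79
Denominator = 91.93
Re(z) = -244.01/91.93 = -2.6543
Im(z) = 63.79/91.93 = 0.6939

Re(z) = -2.6543, Im(z) = 0.6939


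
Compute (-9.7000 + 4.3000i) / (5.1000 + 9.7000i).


Conjugate of z2 = 5.1000 - 9.7000i
Numerator: (-9.7000 + 4.3000i)(5.1000 - 9.7000i) = -7.7600 + 116.0200i
Denominator: 5.1^2 + 9.7^2 = 120.1
Result = (-7.7600 + 116.0200i)/120.1

-0.0646 + 0.9660i


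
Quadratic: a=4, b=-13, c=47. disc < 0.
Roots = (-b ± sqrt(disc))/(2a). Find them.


disc = (-13)^2 - 4*4*47 = 169 - 752 = -583
sqrt(|disc|) = sqrt(583) = 24.1454
Real part = 13/(2*4) = 1.6250
Imag part = 24.1454/(2*4) = 3.0182

1.6250 ± 3.0182i


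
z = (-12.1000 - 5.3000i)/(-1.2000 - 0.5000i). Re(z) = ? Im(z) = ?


Multiply by conjugate: (-12.1000 - 5.3000i)(-1.2000 + 0.5000i) / ((-1.2)^2 + (-0.5)^2)
Numerator real = -12.1*(-1.2) - (5.3)*(-0.5) = 17.17
Numerator imag = -5.3*(-1.2) - (-12.1)*(-0.5) = 0.31
Denominator = 1.69
Re(z) = 17.17/1.69 = 10.1598
Im(z) = 0.31/1.69 = 0.1834

Re(z) = 10.1598, Im(z) = 0.1834


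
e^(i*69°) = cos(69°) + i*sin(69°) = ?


cos(69°) = 0.3584
sin(69°) = 0.9336

e^(i*69°) = 0.3584 + 0.9336i


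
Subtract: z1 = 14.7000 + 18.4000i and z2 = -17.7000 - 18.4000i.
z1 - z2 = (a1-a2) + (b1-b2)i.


Real: 14.7 + 17.7 = 32.4
Imag: 18.4 + 18.4 = 36.8

32.4000 + 36.8000i


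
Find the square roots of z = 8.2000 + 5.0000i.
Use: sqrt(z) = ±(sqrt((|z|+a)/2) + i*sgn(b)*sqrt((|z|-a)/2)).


|z| = sqrt(67.24+25) = 9.6042
sqrt((|z|+a)/2) = sqrt((9.6042+8.2)/2) = sqrt(8.9021) = 2.9836
sqrt((|z|-a)/2) = sqrt((9.6042-8.2)/2) = sqrt(0.7021) = 0.8379

±(2.9836 + 0.8379i) i.e. 2.9836 + 0.8379i and -2.9836 - 0.8379i


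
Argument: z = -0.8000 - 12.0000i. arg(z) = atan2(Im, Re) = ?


Re = -0.8, Im = -12
arg = atan2(-12, -0.8) = -93.8141 degrees

arg(z) = -93.8141 degrees


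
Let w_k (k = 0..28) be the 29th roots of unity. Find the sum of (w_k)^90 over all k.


The roots are w_k = w^k with w = e^(2*pi*i/29), and (w^k)^90 = (w^90)^k.
So S = 1 + u + u^2 + ... + u^(28) with u = w^90.
90 = 3*29 + 3, so 90 is not a multiple of 29: u = (w^29)^3 * w^3 = w^3 ≠ 1 (w is a primitive 29th root), while u^29 = (w^29)^90 = 1.
Geometric series: S = (1 - u^29)/(1 - u) = (1 - 1)/(1 - u) = 0

S = 0


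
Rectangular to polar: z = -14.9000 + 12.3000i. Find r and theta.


r = sqrt(222.01+151.29) = sqrt(373.3) = 19.3210
theta = atan2(12.3, -14.9) = 140.4602 degrees

r = 19.3210, theta = 140.4602 degrees


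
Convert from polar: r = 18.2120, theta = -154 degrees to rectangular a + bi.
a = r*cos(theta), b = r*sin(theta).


a = 18.2120*cos(-154°) = 18.2120*(-0.89879) = -16.3688
b = 18.2120*sin(-154°) = 18.2120*(-0.43837) = -7.9836

-16.3688 - 7.9836i


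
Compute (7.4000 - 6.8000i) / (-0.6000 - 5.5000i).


Conjugate of z2 = -0.6000 + 5.5000i
Numerator: (7.4000 - 6.8000i)(-0.6000 + 5.5000i) = 32.9600 + 44.7800i
Denominator: (-0.6)^2 + (-5.5)^2 = 30.61
Result = (32.9600 + 44.7800i)/30.61

1.0768 + 1.4629i


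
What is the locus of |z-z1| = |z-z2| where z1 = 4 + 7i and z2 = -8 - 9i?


Equal distances means the locus is the perpendicular bisector of z1 and z2.
Midpoint = ((4+(-8))/2, (7+(-9))/2) = (-2.0000, -1.0000)

Perpendicular bisector through (-2.0000, -1.0000)


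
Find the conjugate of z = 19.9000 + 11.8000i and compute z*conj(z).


z_bar = 19.9000 - 11.8000i
z*z_bar = 19.9^2 + 11.8^2 = 396.01 + 139.24 = 535.25

z_bar = 19.9000 - 11.8000i, z*z_bar = 535.25


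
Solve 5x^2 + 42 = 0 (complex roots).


disc = 0^2 - 4*5*42 = 0 - 840 = -840
sqrt(|disc|) = sqrt(840) = 28.9828
Real part = 0/(2*5) = 0
Imag part = 28.9828/(2*5) = 2.8983

0 ± 2.8983i


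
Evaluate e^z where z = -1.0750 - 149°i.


e^-1.0750 = 0.341298
cos(-149°) = -0.857167
sin(-149°) = -0.515
Real = 0.341298*(-0.857167) = -0.2925
Imag = 0.341298*(-0.515) = -0.1758

-0.2925 - 0.1758i


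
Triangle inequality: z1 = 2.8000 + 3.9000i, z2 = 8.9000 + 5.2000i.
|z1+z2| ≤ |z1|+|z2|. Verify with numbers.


|z1| = sqrt(2.8^2 + 3.9^2) = sqrt(23.05) = 4.8010
|z2| = sqrt(8.9^2 + 5.2^2) = sqrt(106.25) = 10.3078
z1+z2 = 11.7000 + 9.1000i
|z1+z2| = sqrt(219.7) = 14.8223
|z1|+|z2| = 4.8010 + 10.3078 = 15.1088

|z1+z2| = 14.8223 ≤ |z1|+|z2| = 15.1088 (verified)


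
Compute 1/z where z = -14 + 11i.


|z|^2 = 196+121 = 317
1/z = (-14 - 11i)/317

1/z = -0.0442 - 0.0347i


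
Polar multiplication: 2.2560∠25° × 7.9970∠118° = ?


r = 2.2560 * 7.9970 = 18.0412
theta = 25° + 118° = 143° = 143° (mod 360)

18.0412 cis(143°)


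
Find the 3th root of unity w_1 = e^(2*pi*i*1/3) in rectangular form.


Angle = 360*1/3 = 120°
a = cos(120°) = -0.5000
b = sin(120°) = 0.8660

-0.5000 + 0.8660i


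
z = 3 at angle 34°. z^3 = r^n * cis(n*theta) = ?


r^3 = 3^3 = 27
n*theta = 3*34° = 102° = 102° (mod 360)
a = 27*cos(102°) = -5.6136
b = 27*sin(102°) = 26.4100

27 cis(102°) = -5.6136 + 26.4100i


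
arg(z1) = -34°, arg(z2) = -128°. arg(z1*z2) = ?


arg(z1*z2) = -34° - 128° = -162°
Normalized to (-180°, 180°]: -162°

-162°


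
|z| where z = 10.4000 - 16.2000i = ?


|z| = sqrt(10.4^2 + (-16.2)^2) = sqrt(108.16 + 262.44) = sqrt(370.6) = 19.2510

|z| = 19.2510


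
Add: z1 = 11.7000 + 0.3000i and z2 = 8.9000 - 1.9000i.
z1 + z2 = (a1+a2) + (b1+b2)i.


Real: 11.7 + 8.9 = 20.6
Imag: 0.3 - 1.9 = -1.6

20.6000 - 1.6000i


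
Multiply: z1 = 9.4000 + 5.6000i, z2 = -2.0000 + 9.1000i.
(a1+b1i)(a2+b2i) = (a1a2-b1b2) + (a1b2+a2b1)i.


Real = 9.4*(-2) - 5.6*9.1 = -18.8 - 50.96 = -69.76
Imag = 9.4*9.1 - (2)*5.6 = 85.54 - (11.2) = 74.34

-69.7600 + 74.3400i


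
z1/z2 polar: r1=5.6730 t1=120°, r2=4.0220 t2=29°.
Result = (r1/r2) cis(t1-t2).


r = 5.6730 / 4.0220 = 1.4105
theta = 120° - 29° = 91° = 91° (mod 360)

1.4105 cis(91°)


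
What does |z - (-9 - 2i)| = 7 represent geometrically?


|z - z0| = r is a circle with center z0 and radius r.
Center = (-9, -2), radius = 7

Circle with center (-9, -2) and radius 7


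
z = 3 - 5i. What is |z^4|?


|z| = sqrt(9+25) = sqrt(34) = 5.8310
|z^4| = |z|^4 = (sqrt(34))^4 = 34^2 = 1156

|z^4| = 1156


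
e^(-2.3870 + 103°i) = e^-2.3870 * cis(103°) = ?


e^-2.3870 = 0.0919
cos(103°) = -0.225
sin(103°) = 0.9744
Real = 0.0919*(-0.225) = -0.0207
Imag = 0.0919*0.9744 = 0.0895

-0.0207 + 0.0895i


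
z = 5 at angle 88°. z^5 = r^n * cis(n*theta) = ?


r^5 = 5^5 = 3125
n*theta = 5*88° = 440° = 80° (mod 360)
a = 3125*cos(80°) = 542.6506
b = 3125*sin(80°) = 3077.5242

3125 cis(80°) = 542.6506 + 3077.5242i


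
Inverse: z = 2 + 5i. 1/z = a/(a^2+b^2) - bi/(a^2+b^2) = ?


|z|^2 = 4+25 = 29
1/z = (2 - 5i)/29

1/z = 0.0690 - 0.1724i


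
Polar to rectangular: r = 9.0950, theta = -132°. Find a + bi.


a = 9.0950*cos(-132°) = 9.0950*(-0.66913) = -6.0857
b = 9.0950*sin(-132°) = 9.0950*(-0.74314) = -6.7589

-6.0857 - 6.7589i


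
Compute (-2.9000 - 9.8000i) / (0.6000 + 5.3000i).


Conjugate of z2 = 0.6000 - 5.3000i
Numerator: (-2.9000 - 9.8000i)(0.6000 - 5.3000i) = -53.6800 + 9.4900i
Denominator: 0.6^2 + 5.3^2 = 28.45
Result = (-53.6800 + 9.4900i)/28.45

-1.8868 + 0.3336i


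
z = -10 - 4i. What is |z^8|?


|z| = sqrt(100+16) = sqrt(116) = 10.7703
|z^8| = |z|^8 = (sqrt(116))^8 = 116^4 = 181063936

|z^8| = 181063936


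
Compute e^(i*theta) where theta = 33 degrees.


cos(33°) = 0.8387
sin(33°) = 0.5446

e^(i*33°) = 0.8387 + 0.5446i


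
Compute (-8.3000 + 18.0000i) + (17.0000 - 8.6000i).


Real: -8.3 + 17 = 8.7
Imag: 18 - 8.6 = 9.4

8.7000 + 9.4000i


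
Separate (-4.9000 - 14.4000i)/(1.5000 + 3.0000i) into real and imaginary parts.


Multiply by conjugate: (-4.9000 - 14.4000i)(1.5000 - 3.0000i) / (1.5^2 + 3^2)
Numerator real = -4.9*1.5 - (14.4)*3 = -50.55
Numerator imag = -14.4*1.5 - (-4.9)*3 = -6.9
Denominator = 11.25
Re(z) = -50.55/11.25 = -4.4933
Im(z) = -6.9/11.25 = -0.6133

Re(z) = -4.4933, Im(z) = -0.6133


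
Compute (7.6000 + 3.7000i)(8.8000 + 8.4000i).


Real = 7.6*8.8 - 3.7*8.4 = 66.88 - 31.08 = 35.8
Imag = 7.6*8.4 + 8.8*3.7 = 63.84 + 32.56 = 96.4

35.8000 + 96.4000i


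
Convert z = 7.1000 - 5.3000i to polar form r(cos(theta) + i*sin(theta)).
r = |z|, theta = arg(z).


r = sqrt(50.41+28.09) = sqrt(78.5) = 8.8600
theta = atan2(-5.3, 7.1) = -36.7406 degrees

r = 8.8600, theta = -36.7406 degrees


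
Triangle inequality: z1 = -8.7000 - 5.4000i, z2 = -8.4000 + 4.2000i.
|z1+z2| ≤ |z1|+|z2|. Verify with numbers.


|z1| = sqrt((-8.7)^2 + (-5.4)^2) = sqrt(104.85) = 10.2396
|z2| = sqrt((-8.4)^2 + 4.2^2) = sqrt(88.2) = 9.3915
z1+z2 = -17.1000 - 1.2000i
|z1+z2| = sqrt(293.85) = 17.1421
|z1|+|z2| = 10.2396 + 9.3915 = 19.6311

|z1+z2| = 17.1421 ≤ |z1|+|z2| = 19.6311 (verified)


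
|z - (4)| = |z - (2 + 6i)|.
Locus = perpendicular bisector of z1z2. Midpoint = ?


Equal distances means the locus is the perpendicular bisector of z1 and z2.
Midpoint = ((4+2)/2, (0+6)/2) = (3.0000, 3.0000)

Perpendicular bisector through (3.0000, 3.0000)


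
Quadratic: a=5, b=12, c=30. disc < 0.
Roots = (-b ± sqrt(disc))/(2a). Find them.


disc = 12^2 - 4*5*30 = 144 - 600 = -456
sqrt(|disc|) = sqrt(456) = 21.3542
Real part = -12/(2*5) = -1.2000
Imag part = 21.3542/(2*5) = 2.1354

-1.2000 ± 2.1354i


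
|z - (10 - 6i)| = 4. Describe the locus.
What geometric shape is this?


|z - z0| = r is a circle with center z0 and radius r.
Center = (10, -6), radius = 4

Circle with center (10, -6) and radius 4


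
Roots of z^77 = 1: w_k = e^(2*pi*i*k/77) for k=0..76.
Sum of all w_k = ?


The sum of all 77th roots of unity is 0.
Geometric series: (1 - w^77)/(1 - w) = (1-1)/(1-w) = 0 since w^77 = 1, w ≠ 1.
Alternatively: coefficient of z^76 in z^77 - 1 is 0.

0


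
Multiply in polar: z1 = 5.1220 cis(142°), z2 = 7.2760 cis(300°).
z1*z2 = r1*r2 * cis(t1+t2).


r = 5.1220 * 7.2760 = 37.2677
theta = 142° + 300° = 442° = 82° (mod 360)

37.2677 cis(82°)


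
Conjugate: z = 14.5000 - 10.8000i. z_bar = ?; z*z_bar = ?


z_bar = 14.5000 + 10.8000i
z*z_bar = 14.5^2 + (-10.8)^2 = 210.25 + 116.64 = 326.89

z_bar = 14.5000 + 10.8000i, z*z_bar = 326.89


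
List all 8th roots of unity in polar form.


The 8th roots of unity are cis(360k/8°) for k=0..7
Angle step = 360/8 = 45°
Primitive root: cis(45°)
Primitive root = 0.7071 + 0.7071i

8 roots at angles: 0°, 45°, 90°, 135°, 180°, 225°, 270°, 315°
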